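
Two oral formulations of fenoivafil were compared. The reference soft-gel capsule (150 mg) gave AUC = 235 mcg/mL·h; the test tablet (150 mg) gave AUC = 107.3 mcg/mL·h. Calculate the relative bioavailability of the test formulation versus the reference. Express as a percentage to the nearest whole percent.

F_rel = (AUC_test/D_test) / (AUC_ref/D_ref)
      = (107.3/150) / (235/150)
      = 0.715333 / 1.56667 = 0.4566 = 45.66%

F_rel = 46%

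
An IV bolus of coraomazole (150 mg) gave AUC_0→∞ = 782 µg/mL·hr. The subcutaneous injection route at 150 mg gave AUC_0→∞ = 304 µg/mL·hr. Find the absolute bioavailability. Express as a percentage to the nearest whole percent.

F = (AUC_ev / D_ev) / (AUC_iv / D_iv)
  = (304/150) / (782/150)
  = 2.02667 / 5.21333 = 0.3887
  = 38.87%

F = 39%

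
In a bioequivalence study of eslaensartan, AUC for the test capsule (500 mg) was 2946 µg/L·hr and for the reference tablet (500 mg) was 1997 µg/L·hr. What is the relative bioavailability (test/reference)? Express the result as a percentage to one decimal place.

F_rel = 147.5%

F_rel = (AUC_test/D_test) / (AUC_ref/D_ref)
      = (2946/500) / (1997/500)
      = 5.892 / 3.994 = 1.4752 = 147.52%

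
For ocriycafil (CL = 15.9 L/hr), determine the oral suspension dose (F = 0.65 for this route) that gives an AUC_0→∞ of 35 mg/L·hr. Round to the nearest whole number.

Dose = CL × AUC_0→∞ / F
     = 15.9 × 35 / 0.65 = 856.154 mg

Dose = 856 mg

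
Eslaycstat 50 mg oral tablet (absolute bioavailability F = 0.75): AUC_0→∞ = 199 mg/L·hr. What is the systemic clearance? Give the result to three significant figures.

CL = 0.188 L/hr

CL = F × Dose / AUC_0→∞
   = 0.75 × 50 / 199 = 0.188442 L/hr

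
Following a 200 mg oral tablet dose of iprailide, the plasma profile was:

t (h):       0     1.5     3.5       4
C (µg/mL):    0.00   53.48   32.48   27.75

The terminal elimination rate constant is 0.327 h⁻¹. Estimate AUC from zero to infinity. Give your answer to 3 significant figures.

AUC = 226 µg/mL·h

Trapezoidal AUC_0→4:
  [0→1.5]: (0.00+53.48)/2 × 1.5 = 40.11
  [1.5→3.5]: (53.48+32.48)/2 × 2 = 85.96
  [3.5→4]: (32.48+27.75)/2 × 0.5 = 15.0575
  Sum = 141.1275 µg/mL·h
Extrapolated tail: C_last / k_e = 27.75 / 0.327 = 84.862
AUC_0→∞ = 141.1275 + 84.862 = 225.9895 µg/mL·h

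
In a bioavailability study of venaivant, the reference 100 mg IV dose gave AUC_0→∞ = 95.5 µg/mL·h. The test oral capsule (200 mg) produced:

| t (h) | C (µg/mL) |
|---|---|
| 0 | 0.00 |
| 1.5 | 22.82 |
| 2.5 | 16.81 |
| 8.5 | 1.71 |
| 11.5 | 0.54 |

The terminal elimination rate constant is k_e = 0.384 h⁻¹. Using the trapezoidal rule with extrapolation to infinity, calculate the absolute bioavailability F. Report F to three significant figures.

Trapezoidal AUC_0→11.5 (oral capsule):
  [0→1.5]: (0.00+22.82)/2 × 1.5 = 17.115
  [1.5→2.5]: (22.82+16.81)/2 × 1 = 19.815
  [2.5→8.5]: (16.81+1.71)/2 × 6 = 55.56
  [8.5→11.5]: (1.71+0.54)/2 × 3 = 3.375
  Sum = 95.865 µg/mL·h
Tail: C_last/k_e = 0.54/0.384 = 1.406
AUC_0→∞ (oral capsule) = 95.865 + 1.406 = 97.271 µg/mL·h
F = (AUC_ev/D_ev)/(AUC_iv/D_iv) = (97.271/200)/(95.5/100) = 0.486355/0.955 = 0.5093

F = 0.509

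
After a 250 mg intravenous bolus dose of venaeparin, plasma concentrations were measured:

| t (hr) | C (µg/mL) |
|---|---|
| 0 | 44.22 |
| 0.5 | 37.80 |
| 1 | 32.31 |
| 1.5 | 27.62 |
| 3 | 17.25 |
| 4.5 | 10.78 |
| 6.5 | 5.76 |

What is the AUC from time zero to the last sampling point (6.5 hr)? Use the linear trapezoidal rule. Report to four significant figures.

AUC = 124.2 µg/mL·hr

Trapezoidal AUC_0→6.5:
  [0→0.5]: (44.22+37.80)/2 × 0.5 = 20.505
  [0.5→1]: (37.80+32.31)/2 × 0.5 = 17.5275
  [1→1.5]: (32.31+27.62)/2 × 0.5 = 14.9825
  [1.5→3]: (27.62+17.25)/2 × 1.5 = 33.6525
  [3→4.5]: (17.25+10.78)/2 × 1.5 = 21.0225
  [4.5→6.5]: (10.78+5.76)/2 × 2 = 16.54
  Sum = 124.23 µg/mL·hr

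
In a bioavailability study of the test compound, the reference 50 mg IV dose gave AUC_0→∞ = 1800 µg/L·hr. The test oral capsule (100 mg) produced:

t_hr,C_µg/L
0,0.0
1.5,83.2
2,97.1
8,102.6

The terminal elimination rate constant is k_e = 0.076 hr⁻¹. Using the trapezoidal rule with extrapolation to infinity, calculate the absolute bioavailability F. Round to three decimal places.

Trapezoidal AUC_0→8 (oral capsule):
  [0→1.5]: (0.0+83.2)/2 × 1.5 = 62.4
  [1.5→2]: (83.2+97.1)/2 × 0.5 = 45.075
  [2→8]: (97.1+102.6)/2 × 6 = 599.1
  Sum = 706.575 µg/L·hr
Tail: C_last/k_e = 102.6/0.076 = 1350.000
AUC_0→∞ (oral capsule) = 706.575 + 1350.000 = 2056.575 µg/L·hr
F = (AUC_ev/D_ev)/(AUC_iv/D_iv) = (2056.575/100)/(1800/50) = 20.56575/36 = 0.5713

F = 0.571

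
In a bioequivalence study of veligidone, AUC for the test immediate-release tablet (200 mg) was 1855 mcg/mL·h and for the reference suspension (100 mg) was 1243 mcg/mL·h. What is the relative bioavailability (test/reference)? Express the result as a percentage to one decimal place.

F_rel = (AUC_test/D_test) / (AUC_ref/D_ref)
      = (1855/200) / (1243/100)
      = 9.275 / 12.43 = 0.7462 = 74.62%

F_rel = 74.6%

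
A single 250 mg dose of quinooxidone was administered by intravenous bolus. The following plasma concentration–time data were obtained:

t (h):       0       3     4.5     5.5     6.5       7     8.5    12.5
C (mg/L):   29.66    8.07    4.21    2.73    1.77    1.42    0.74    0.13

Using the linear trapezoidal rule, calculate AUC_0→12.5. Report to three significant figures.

Trapezoidal AUC_0→12.5:
  [0→3]: (29.66+8.07)/2 × 3 = 56.595
  [3→4.5]: (8.07+4.21)/2 × 1.5 = 9.21
  [4.5→5.5]: (4.21+2.73)/2 × 1 = 3.47
  [5.5→6.5]: (2.73+1.77)/2 × 1 = 2.25
  [6.5→7]: (1.77+1.42)/2 × 0.5 = 0.7975
  [7→8.5]: (1.42+0.74)/2 × 1.5 = 1.62
  [8.5→12.5]: (0.74+0.13)/2 × 4 = 1.74
  Sum = 75.6825 mg/L·h

AUC = 75.7 mg/L·h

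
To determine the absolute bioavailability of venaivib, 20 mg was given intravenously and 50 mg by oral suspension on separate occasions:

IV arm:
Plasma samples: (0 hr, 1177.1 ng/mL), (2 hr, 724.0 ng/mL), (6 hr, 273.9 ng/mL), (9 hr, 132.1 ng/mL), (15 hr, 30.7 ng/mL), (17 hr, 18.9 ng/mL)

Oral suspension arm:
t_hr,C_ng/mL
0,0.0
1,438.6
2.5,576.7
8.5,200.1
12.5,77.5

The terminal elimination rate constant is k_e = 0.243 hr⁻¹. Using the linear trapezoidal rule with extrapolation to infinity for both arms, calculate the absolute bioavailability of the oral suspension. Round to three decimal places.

F = 0.327

Trapezoidal AUC_0→17 (IV):
  [0→2]: (1177.1+724.0)/2 × 2 = 1901.1
  [2→6]: (724.0+273.9)/2 × 4 = 1995.8
  [6→9]: (273.9+132.1)/2 × 3 = 609.0
  [9→15]: (132.1+30.7)/2 × 6 = 488.4
  [15→17]: (30.7+18.9)/2 × 2 = 49.6
  Sum = 5043.9 ng/mL·hr
IV tail: 18.9/0.243 = 77.778; AUC_iv,0→∞ = 5043.9 + 77.778 = 5121.678 ng/mL·hr
Trapezoidal AUC_0→12.5 (oral suspension):
  [0→1]: (0.0+438.6)/2 × 1 = 219.3
  [1→2.5]: (438.6+576.7)/2 × 1.5 = 761.475
  [2.5→8.5]: (576.7+200.1)/2 × 6 = 2330.4
  [8.5→12.5]: (200.1+77.5)/2 × 4 = 555.2
  Sum = 3866.375 ng/mL·hr
oral suspension tail: 77.5/0.243 = 318.930; AUC_ev,0→∞ = 3866.375 + 318.930 = 4185.305 ng/mL·hr
F = (AUC_ev/D_ev)/(AUC_iv/D_iv) = (4185.305/50)/(5121.678/20) = 83.7061/256.0839 = 0.3269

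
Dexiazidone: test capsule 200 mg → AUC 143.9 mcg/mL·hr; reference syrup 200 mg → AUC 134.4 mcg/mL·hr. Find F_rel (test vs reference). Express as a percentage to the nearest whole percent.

F_rel = 107%

F_rel = (AUC_test/D_test) / (AUC_ref/D_ref)
      = (143.9/200) / (134.4/200)
      = 0.7195 / 0.672 = 1.0707 = 107.07%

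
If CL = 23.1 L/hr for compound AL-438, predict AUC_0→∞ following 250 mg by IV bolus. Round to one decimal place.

AUC = 10.8 mg/L·hr

AUC_0→∞ = Dose_iv / CL
        = 250 / 23.1 = 10.8225 mg/L·hr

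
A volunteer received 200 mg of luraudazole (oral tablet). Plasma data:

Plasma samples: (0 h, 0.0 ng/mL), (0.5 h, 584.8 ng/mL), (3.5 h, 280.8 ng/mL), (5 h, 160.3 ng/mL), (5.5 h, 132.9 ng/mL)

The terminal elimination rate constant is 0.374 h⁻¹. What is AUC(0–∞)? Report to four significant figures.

AUC = 2204 ng/mL·h

Trapezoidal AUC_0→5.5:
  [0→0.5]: (0.0+584.8)/2 × 0.5 = 146.2
  [0.5→3.5]: (584.8+280.8)/2 × 3 = 1298.4
  [3.5→5]: (280.8+160.3)/2 × 1.5 = 330.825
  [5→5.5]: (160.3+132.9)/2 × 0.5 = 73.3
  Sum = 1848.725 ng/mL·h
Extrapolated tail: C_last / k_e = 132.9 / 0.374 = 355.348
AUC_0→∞ = 1848.725 + 355.348 = 2204.073 ng/mL·h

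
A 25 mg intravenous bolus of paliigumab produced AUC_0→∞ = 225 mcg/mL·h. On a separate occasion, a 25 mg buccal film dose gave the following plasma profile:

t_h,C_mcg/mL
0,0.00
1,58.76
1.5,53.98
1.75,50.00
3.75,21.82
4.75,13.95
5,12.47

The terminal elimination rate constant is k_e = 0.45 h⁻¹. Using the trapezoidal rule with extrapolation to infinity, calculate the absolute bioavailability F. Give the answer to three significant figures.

F = 0.850

Trapezoidal AUC_0→5 (buccal film):
  [0→1]: (0.00+58.76)/2 × 1 = 29.38
  [1→1.5]: (58.76+53.98)/2 × 0.5 = 28.185
  [1.5→1.75]: (53.98+50.00)/2 × 0.25 = 12.9975
  [1.75→3.75]: (50.00+21.82)/2 × 2 = 71.82
  [3.75→4.75]: (21.82+13.95)/2 × 1 = 17.885
  [4.75→5]: (13.95+12.47)/2 × 0.25 = 3.3025
  Sum = 163.57 mcg/mL·h
Tail: C_last/k_e = 12.47/0.45 = 27.711
AUC_0→∞ (buccal film) = 163.57 + 27.711 = 191.281 mcg/mL·h
F = (AUC_ev/D_ev)/(AUC_iv/D_iv) = (191.281/25)/(225/25) = 7.65124/9 = 0.8501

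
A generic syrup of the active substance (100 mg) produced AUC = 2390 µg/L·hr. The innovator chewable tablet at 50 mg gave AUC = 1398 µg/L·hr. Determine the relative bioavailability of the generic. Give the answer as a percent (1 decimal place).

F_rel = 85.5%

F_rel = (AUC_test/D_test) / (AUC_ref/D_ref)
      = (2390/100) / (1398/50)
      = 23.9 / 27.96 = 0.8548 = 85.48%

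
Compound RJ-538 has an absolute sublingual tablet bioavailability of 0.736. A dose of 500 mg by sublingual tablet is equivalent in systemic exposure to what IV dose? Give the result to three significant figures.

Systemic exposure from an extravascular dose = F × D_ev, so the equivalent IV dose is F × D_ev.
D_iv = F × D_ev = 0.736 × 500 = 368 mg

D_iv = 368 mg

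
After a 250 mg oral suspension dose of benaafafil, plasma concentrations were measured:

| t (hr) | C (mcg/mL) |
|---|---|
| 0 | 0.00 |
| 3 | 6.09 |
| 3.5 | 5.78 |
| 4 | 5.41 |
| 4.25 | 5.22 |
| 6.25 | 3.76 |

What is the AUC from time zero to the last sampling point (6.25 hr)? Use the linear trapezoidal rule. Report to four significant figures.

Trapezoidal AUC_0→6.25:
  [0→3]: (0.00+6.09)/2 × 3 = 9.135
  [3→3.5]: (6.09+5.78)/2 × 0.5 = 2.9675
  [3.5→4]: (5.78+5.41)/2 × 0.5 = 2.7975
  [4→4.25]: (5.41+5.22)/2 × 0.25 = 1.32875
  [4.25→6.25]: (5.22+3.76)/2 × 2 = 8.98
  Sum = 25.20875 mcg/mL·hr

AUC = 25.21 mcg/mL·hr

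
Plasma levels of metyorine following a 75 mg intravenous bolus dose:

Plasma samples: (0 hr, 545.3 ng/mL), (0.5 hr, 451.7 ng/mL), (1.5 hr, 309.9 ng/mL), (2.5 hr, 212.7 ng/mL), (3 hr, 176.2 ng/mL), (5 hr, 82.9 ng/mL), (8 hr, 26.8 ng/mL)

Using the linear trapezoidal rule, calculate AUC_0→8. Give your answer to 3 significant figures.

AUC = 1410 ng/mL·hr

Trapezoidal AUC_0→8:
  [0→0.5]: (545.3+451.7)/2 × 0.5 = 249.25
  [0.5→1.5]: (451.7+309.9)/2 × 1 = 380.8
  [1.5→2.5]: (309.9+212.7)/2 × 1 = 261.3
  [2.5→3]: (212.7+176.2)/2 × 0.5 = 97.225
  [3→5]: (176.2+82.9)/2 × 2 = 259.1
  [5→8]: (82.9+26.8)/2 × 3 = 164.55
  Sum = 1412.225 ng/mL·hr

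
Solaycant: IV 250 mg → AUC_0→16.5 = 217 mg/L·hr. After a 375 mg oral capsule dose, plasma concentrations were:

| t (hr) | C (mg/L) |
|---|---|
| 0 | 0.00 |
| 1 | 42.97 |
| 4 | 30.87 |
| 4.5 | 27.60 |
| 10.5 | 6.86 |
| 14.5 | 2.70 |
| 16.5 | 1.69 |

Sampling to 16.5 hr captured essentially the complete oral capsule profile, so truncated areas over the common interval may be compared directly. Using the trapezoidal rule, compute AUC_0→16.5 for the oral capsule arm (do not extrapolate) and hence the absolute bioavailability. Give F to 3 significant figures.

F = 0.841

Trapezoidal AUC_0→16.5 (oral capsule):
  [0→1]: (0.00+42.97)/2 × 1 = 21.485
  [1→4]: (42.97+30.87)/2 × 3 = 110.76
  [4→4.5]: (30.87+27.60)/2 × 0.5 = 14.6175
  [4.5→10.5]: (27.60+6.86)/2 × 6 = 103.38
  [10.5→14.5]: (6.86+2.70)/2 × 4 = 19.12
  [14.5→16.5]: (2.70+1.69)/2 × 2 = 4.39
  Sum = 273.7525 mg/L·hr
F = (AUC_ev/D_ev)/(AUC_iv/D_iv) = (273.7525/375)/(217/250) = 0.730007/0.868 = 0.8410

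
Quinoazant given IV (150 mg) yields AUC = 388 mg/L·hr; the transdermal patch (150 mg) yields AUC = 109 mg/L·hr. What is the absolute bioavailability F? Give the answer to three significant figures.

F = (AUC_ev / D_ev) / (AUC_iv / D_iv)
  = (109/150) / (388/150)
  = 0.726667 / 2.58667 = 0.2809

F = 0.281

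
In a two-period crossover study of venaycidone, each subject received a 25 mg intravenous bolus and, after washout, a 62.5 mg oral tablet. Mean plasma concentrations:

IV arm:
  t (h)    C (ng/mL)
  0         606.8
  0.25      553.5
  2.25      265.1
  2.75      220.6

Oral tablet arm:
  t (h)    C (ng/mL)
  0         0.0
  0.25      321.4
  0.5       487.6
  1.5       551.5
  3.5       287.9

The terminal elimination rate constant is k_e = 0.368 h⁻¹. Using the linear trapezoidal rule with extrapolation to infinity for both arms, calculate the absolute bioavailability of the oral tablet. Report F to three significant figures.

Trapezoidal AUC_0→2.75 (IV):
  [0→0.25]: (606.8+553.5)/2 × 0.25 = 145.0375
  [0.25→2.25]: (553.5+265.1)/2 × 2 = 818.6
  [2.25→2.75]: (265.1+220.6)/2 × 0.5 = 121.425
  Sum = 1085.0625 ng/mL·h
IV tail: 220.6/0.368 = 599.457; AUC_iv,0→∞ = 1085.0625 + 599.457 = 1684.5195 ng/mL·h
Trapezoidal AUC_0→3.5 (oral tablet):
  [0→0.25]: (0.0+321.4)/2 × 0.25 = 40.175
  [0.25→0.5]: (321.4+487.6)/2 × 0.25 = 101.125
  [0.5→1.5]: (487.6+551.5)/2 × 1 = 519.55
  [1.5→3.5]: (551.5+287.9)/2 × 2 = 839.4
  Sum = 1500.25 ng/mL·h
oral tablet tail: 287.9/0.368 = 782.337; AUC_ev,0→∞ = 1500.25 + 782.337 = 2282.587 ng/mL·h
F = (AUC_ev/D_ev)/(AUC_iv/D_iv) = (2282.587/62.5)/(1684.5195/25) = 36.521392/67.38078 = 0.5420

F = 0.542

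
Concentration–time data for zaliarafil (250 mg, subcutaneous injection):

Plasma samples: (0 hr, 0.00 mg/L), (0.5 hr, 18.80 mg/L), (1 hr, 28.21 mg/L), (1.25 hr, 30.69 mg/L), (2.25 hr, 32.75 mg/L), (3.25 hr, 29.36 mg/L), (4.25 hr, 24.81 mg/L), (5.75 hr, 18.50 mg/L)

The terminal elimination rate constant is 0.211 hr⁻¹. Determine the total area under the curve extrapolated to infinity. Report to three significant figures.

AUC = 234 mg/L·hr

Trapezoidal AUC_0→5.75:
  [0→0.5]: (0.00+18.80)/2 × 0.5 = 4.7
  [0.5→1]: (18.80+28.21)/2 × 0.5 = 11.7525
  [1→1.25]: (28.21+30.69)/2 × 0.25 = 7.3625
  [1.25→2.25]: (30.69+32.75)/2 × 1 = 31.72
  [2.25→3.25]: (32.75+29.36)/2 × 1 = 31.055
  [3.25→4.25]: (29.36+24.81)/2 × 1 = 27.085
  [4.25→5.75]: (24.81+18.50)/2 × 1.5 = 32.4825
  Sum = 146.1575 mg/L·hr
Extrapolated tail: C_last / k_e = 18.50 / 0.211 = 87.678
AUC_0→∞ = 146.1575 + 87.678 = 233.8355 mg/L·hr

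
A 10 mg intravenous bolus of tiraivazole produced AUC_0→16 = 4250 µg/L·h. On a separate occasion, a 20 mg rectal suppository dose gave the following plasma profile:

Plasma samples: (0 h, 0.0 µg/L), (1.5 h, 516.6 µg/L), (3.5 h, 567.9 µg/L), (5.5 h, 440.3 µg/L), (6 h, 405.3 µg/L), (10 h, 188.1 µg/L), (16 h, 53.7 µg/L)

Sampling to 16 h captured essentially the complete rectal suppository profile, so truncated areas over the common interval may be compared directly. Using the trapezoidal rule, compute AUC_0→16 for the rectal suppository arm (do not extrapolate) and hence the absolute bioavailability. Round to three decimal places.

F = 0.542

Trapezoidal AUC_0→16 (rectal suppository):
  [0→1.5]: (0.0+516.6)/2 × 1.5 = 387.45
  [1.5→3.5]: (516.6+567.9)/2 × 2 = 1084.5
  [3.5→5.5]: (567.9+440.3)/2 × 2 = 1008.2
  [5.5→6]: (440.3+405.3)/2 × 0.5 = 211.4
  [6→10]: (405.3+188.1)/2 × 4 = 1186.8
  [10→16]: (188.1+53.7)/2 × 6 = 725.4
  Sum = 4603.75 µg/L·h
F = (AUC_ev/D_ev)/(AUC_iv/D_iv) = (4603.75/20)/(4250/10) = 230.1875/425 = 0.5416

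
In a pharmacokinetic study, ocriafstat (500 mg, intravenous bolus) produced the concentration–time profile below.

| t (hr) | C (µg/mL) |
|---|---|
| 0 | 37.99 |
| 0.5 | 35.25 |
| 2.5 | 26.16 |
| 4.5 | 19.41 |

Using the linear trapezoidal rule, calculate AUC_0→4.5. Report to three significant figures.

AUC = 125 µg/mL·hr

Trapezoidal AUC_0→4.5:
  [0→0.5]: (37.99+35.25)/2 × 0.5 = 18.31
  [0.5→2.5]: (35.25+26.16)/2 × 2 = 61.41
  [2.5→4.5]: (26.16+19.41)/2 × 2 = 45.57
  Sum = 125.29 µg/mL·hr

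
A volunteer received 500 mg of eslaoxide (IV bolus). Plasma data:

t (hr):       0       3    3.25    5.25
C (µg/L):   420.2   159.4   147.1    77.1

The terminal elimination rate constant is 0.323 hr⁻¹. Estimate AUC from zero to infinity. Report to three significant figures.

AUC = 1370 µg/L·hr

Trapezoidal AUC_0→5.25:
  [0→3]: (420.2+159.4)/2 × 3 = 869.4
  [3→3.25]: (159.4+147.1)/2 × 0.25 = 38.3125
  [3.25→5.25]: (147.1+77.1)/2 × 2 = 224.2
  Sum = 1131.9125 µg/L·hr
Extrapolated tail: C_last / k_e = 77.1 / 0.323 = 238.700
AUC_0→∞ = 1131.9125 + 238.700 = 1370.6125 µg/L·hr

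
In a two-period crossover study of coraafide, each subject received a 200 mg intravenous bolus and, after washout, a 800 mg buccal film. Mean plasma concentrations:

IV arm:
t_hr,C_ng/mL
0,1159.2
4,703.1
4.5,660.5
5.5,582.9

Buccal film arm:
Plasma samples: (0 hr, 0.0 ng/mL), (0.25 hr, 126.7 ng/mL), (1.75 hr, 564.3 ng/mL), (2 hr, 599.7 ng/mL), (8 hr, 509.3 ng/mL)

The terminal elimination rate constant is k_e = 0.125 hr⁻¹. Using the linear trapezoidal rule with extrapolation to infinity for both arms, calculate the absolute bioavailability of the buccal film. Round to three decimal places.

Trapezoidal AUC_0→5.5 (IV):
  [0→4]: (1159.2+703.1)/2 × 4 = 3724.6
  [4→4.5]: (703.1+660.5)/2 × 0.5 = 340.9
  [4.5→5.5]: (660.5+582.9)/2 × 1 = 621.7
  Sum = 4687.2 ng/mL·hr
IV tail: 582.9/0.125 = 4663.200; AUC_iv,0→∞ = 4687.2 + 4663.200 = 9350.4 ng/mL·hr
Trapezoidal AUC_0→8 (buccal film):
  [0→0.25]: (0.0+126.7)/2 × 0.25 = 15.8375
  [0.25→1.75]: (126.7+564.3)/2 × 1.5 = 518.25
  [1.75→2]: (564.3+599.7)/2 × 0.25 = 145.5
  [2→8]: (599.7+509.3)/2 × 6 = 3327.0
  Sum = 4006.5875 ng/mL·hr
buccal film tail: 509.3/0.125 = 4074.400; AUC_ev,0→∞ = 4006.5875 + 4074.400 = 8080.9875 ng/mL·hr
F = (AUC_ev/D_ev)/(AUC_iv/D_iv) = (8080.9875/800)/(9350.4/200) = 10.1012/46.752 = 0.2161

F = 0.216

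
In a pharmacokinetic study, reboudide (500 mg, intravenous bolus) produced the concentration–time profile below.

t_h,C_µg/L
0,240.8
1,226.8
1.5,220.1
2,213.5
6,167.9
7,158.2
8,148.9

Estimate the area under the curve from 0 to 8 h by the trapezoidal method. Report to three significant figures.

AUC = 1530 µg/L·h

Trapezoidal AUC_0→8:
  [0→1]: (240.8+226.8)/2 × 1 = 233.8
  [1→1.5]: (226.8+220.1)/2 × 0.5 = 111.725
  [1.5→2]: (220.1+213.5)/2 × 0.5 = 108.4
  [2→6]: (213.5+167.9)/2 × 4 = 762.8
  [6→7]: (167.9+158.2)/2 × 1 = 163.05
  [7→8]: (158.2+148.9)/2 × 1 = 153.55
  Sum = 1533.325 µg/L·h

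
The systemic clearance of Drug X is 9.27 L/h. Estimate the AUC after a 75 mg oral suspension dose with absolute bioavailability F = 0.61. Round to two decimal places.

AUC = 4.94 mg/L·h

AUC_0→∞ = F × Dose / CL
        = 0.61 × 75 / 9.27 = 4.93528 mg/L·h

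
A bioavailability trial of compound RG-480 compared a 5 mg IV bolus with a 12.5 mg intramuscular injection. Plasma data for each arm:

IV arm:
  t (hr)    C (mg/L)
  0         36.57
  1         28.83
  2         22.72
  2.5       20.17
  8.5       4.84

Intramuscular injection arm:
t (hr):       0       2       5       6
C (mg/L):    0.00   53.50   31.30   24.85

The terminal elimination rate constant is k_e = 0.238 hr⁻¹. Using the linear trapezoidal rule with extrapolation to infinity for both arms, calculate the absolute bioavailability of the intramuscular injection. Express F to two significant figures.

F = 0.76

Trapezoidal AUC_0→8.5 (IV):
  [0→1]: (36.57+28.83)/2 × 1 = 32.7
  [1→2]: (28.83+22.72)/2 × 1 = 25.775
  [2→2.5]: (22.72+20.17)/2 × 0.5 = 10.7225
  [2.5→8.5]: (20.17+4.84)/2 × 6 = 75.03
  Sum = 144.2275 mg/L·hr
IV tail: 4.84/0.238 = 20.336; AUC_iv,0→∞ = 144.2275 + 20.336 = 164.5635 mg/L·hr
Trapezoidal AUC_0→6 (intramuscular injection):
  [0→2]: (0.00+53.50)/2 × 2 = 53.5
  [2→5]: (53.50+31.30)/2 × 3 = 127.2
  [5→6]: (31.30+24.85)/2 × 1 = 28.075
  Sum = 208.775 mg/L·hr
intramuscular injection tail: 24.85/0.238 = 104.412; AUC_ev,0→∞ = 208.775 + 104.412 = 313.187 mg/L·hr
F = (AUC_ev/D_ev)/(AUC_iv/D_iv) = (313.187/12.5)/(164.5635/5) = 25.05496/32.9127 = 0.7613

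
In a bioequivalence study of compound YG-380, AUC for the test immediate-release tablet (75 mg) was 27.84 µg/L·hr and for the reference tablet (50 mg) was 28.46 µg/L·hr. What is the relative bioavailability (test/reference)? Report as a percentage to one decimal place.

F_rel = (AUC_test/D_test) / (AUC_ref/D_ref)
      = (27.84/75) / (28.46/50)
      = 0.3712 / 0.5692 = 0.6521 = 65.21%

F_rel = 65.2%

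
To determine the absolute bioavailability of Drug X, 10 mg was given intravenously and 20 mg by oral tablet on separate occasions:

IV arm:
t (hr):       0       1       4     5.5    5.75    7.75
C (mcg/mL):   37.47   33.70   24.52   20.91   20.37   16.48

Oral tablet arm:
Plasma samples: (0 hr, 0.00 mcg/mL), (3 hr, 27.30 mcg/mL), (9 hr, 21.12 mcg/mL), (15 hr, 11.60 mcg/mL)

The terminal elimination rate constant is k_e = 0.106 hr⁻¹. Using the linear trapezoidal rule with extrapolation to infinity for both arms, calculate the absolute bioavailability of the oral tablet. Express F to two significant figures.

F = 0.56

Trapezoidal AUC_0→7.75 (IV):
  [0→1]: (37.47+33.70)/2 × 1 = 35.585
  [1→4]: (33.70+24.52)/2 × 3 = 87.33
  [4→5.5]: (24.52+20.91)/2 × 1.5 = 34.0725
  [5.5→5.75]: (20.91+20.37)/2 × 0.25 = 5.16
  [5.75→7.75]: (20.37+16.48)/2 × 2 = 36.85
  Sum = 198.9975 mcg/mL·hr
IV tail: 16.48/0.106 = 155.472; AUC_iv,0→∞ = 198.9975 + 155.472 = 354.4695 mcg/mL·hr
Trapezoidal AUC_0→15 (oral tablet):
  [0→3]: (0.00+27.30)/2 × 3 = 40.95
  [3→9]: (27.30+21.12)/2 × 6 = 145.26
  [9→15]: (21.12+11.60)/2 × 6 = 98.16
  Sum = 284.37 mcg/mL·hr
oral tablet tail: 11.60/0.106 = 109.434; AUC_ev,0→∞ = 284.37 + 109.434 = 393.804 mcg/mL·hr
F = (AUC_ev/D_ev)/(AUC_iv/D_iv) = (393.804/20)/(354.4695/10) = 19.6902/35.44695 = 0.5555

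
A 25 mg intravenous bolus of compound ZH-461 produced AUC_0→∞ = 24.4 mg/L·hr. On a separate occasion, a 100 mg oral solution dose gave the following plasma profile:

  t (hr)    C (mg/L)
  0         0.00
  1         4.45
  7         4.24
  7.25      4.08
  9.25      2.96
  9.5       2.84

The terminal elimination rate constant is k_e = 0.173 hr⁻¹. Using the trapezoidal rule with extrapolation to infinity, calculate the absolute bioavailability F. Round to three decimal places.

F = 0.548

Trapezoidal AUC_0→9.5 (oral solution):
  [0→1]: (0.00+4.45)/2 × 1 = 2.225
  [1→7]: (4.45+4.24)/2 × 6 = 26.07
  [7→7.25]: (4.24+4.08)/2 × 0.25 = 1.04
  [7.25→9.25]: (4.08+2.96)/2 × 2 = 7.04
  [9.25→9.5]: (2.96+2.84)/2 × 0.25 = 0.725
  Sum = 37.1 mg/L·hr
Tail: C_last/k_e = 2.84/0.173 = 16.416
AUC_0→∞ (oral solution) = 37.1 + 16.416 = 53.516 mg/L·hr
F = (AUC_ev/D_ev)/(AUC_iv/D_iv) = (53.516/100)/(24.4/25) = 0.53516/0.976 = 0.5483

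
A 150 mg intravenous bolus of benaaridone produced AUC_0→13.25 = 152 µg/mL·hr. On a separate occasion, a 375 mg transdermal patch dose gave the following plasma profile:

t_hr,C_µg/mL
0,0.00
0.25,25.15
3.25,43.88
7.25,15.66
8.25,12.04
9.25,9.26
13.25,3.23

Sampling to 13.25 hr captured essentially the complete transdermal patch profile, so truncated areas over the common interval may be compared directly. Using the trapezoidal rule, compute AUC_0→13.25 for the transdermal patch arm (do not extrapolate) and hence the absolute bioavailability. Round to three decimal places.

F = 0.724

Trapezoidal AUC_0→13.25 (transdermal patch):
  [0→0.25]: (0.00+25.15)/2 × 0.25 = 3.14375
  [0.25→3.25]: (25.15+43.88)/2 × 3 = 103.545
  [3.25→7.25]: (43.88+15.66)/2 × 4 = 119.08
  [7.25→8.25]: (15.66+12.04)/2 × 1 = 13.85
  [8.25→9.25]: (12.04+9.26)/2 × 1 = 10.65
  [9.25→13.25]: (9.26+3.23)/2 × 4 = 24.98
  Sum = 275.24875 µg/mL·hr
F = (AUC_ev/D_ev)/(AUC_iv/D_iv) = (275.24875/375)/(152/150) = 0.733997/1.01333 = 0.7243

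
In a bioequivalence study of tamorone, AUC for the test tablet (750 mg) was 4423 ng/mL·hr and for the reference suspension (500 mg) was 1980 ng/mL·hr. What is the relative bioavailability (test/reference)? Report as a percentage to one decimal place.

F_rel = (AUC_test/D_test) / (AUC_ref/D_ref)
      = (4423/750) / (1980/500)
      = 5.89733 / 3.96 = 1.4892 = 148.92%

F_rel = 148.9%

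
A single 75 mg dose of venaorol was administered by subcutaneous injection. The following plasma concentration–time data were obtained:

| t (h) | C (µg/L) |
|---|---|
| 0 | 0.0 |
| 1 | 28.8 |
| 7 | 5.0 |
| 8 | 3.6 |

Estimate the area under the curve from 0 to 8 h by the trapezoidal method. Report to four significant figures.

Trapezoidal AUC_0→8:
  [0→1]: (0.0+28.8)/2 × 1 = 14.4
  [1→7]: (28.8+5.0)/2 × 6 = 101.4
  [7→8]: (5.0+3.6)/2 × 1 = 4.3
  Sum = 120.1 µg/L·h

AUC = 120.1 µg/L·h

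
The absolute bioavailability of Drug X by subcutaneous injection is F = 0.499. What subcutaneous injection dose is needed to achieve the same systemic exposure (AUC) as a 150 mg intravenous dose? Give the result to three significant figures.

D_subcutaneous = 301 mg

For equal systemic exposure: F × D_ev = D_iv
D_ev = D_iv / F = 150 / 0.499 = 300.601 mg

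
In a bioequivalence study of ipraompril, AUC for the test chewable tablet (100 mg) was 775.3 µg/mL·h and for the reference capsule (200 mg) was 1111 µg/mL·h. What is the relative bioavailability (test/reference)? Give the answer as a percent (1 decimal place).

F_rel = 139.6%

F_rel = (AUC_test/D_test) / (AUC_ref/D_ref)
      = (775.3/100) / (1111/200)
      = 7.753 / 5.555 = 1.3957 = 139.57%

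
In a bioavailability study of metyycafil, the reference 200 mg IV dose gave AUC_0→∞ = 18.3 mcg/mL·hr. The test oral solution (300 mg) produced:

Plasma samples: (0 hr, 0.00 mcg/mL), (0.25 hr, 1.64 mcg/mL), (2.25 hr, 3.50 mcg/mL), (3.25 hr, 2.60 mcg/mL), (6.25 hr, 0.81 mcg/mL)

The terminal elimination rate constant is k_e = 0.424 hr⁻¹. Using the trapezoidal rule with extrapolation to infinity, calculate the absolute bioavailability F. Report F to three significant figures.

Trapezoidal AUC_0→6.25 (oral solution):
  [0→0.25]: (0.00+1.64)/2 × 0.25 = 0.205
  [0.25→2.25]: (1.64+3.50)/2 × 2 = 5.14
  [2.25→3.25]: (3.50+2.60)/2 × 1 = 3.05
  [3.25→6.25]: (2.60+0.81)/2 × 3 = 5.115
  Sum = 13.51 mcg/mL·hr
Tail: C_last/k_e = 0.81/0.424 = 1.910
AUC_0→∞ (oral solution) = 13.51 + 1.910 = 15.42 mcg/mL·hr
F = (AUC_ev/D_ev)/(AUC_iv/D_iv) = (15.42/300)/(18.3/200) = 0.0514/0.0915 = 0.5617

F = 0.562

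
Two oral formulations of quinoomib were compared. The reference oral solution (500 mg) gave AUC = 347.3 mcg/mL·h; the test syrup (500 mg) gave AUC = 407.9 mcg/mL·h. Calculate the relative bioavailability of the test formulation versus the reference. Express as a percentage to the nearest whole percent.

F_rel = 117%

F_rel = (AUC_test/D_test) / (AUC_ref/D_ref)
      = (407.9/500) / (347.3/500)
      = 0.8158 / 0.6946 = 1.1745 = 117.45%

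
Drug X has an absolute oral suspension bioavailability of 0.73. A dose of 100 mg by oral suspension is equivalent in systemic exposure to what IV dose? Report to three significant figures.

D_iv = 73.0 mg

Systemic exposure from an extravascular dose = F × D_ev, so the equivalent IV dose is F × D_ev.
D_iv = F × D_ev = 0.73 × 100 = 73 mg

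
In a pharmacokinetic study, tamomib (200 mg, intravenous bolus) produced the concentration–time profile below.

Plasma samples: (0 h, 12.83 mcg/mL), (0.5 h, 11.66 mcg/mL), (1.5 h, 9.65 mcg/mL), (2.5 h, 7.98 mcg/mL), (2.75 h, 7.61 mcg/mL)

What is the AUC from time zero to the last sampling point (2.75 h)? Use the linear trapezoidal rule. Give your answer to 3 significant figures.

Trapezoidal AUC_0→2.75:
  [0→0.5]: (12.83+11.66)/2 × 0.5 = 6.1225
  [0.5→1.5]: (11.66+9.65)/2 × 1 = 10.655
  [1.5→2.5]: (9.65+7.98)/2 × 1 = 8.815
  [2.5→2.75]: (7.98+7.61)/2 × 0.25 = 1.94875
  Sum = 27.54125 mcg/mL·h

AUC = 27.5 mcg/mL·h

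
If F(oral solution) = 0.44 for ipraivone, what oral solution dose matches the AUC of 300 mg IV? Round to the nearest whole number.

For equal systemic exposure: F × D_ev = D_iv
D_ev = D_iv / F = 300 / 0.44 = 681.818 mg

D_oral = 682 mg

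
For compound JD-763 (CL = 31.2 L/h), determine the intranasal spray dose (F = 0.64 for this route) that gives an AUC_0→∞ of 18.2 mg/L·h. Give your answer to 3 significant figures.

Dose = CL × AUC_0→∞ / F
     = 31.2 × 18.2 / 0.64 = 887.25 mg

Dose = 887 mg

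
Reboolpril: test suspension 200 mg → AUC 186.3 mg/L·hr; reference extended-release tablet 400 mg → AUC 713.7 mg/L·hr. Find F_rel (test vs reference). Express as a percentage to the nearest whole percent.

F_rel = 52%

F_rel = (AUC_test/D_test) / (AUC_ref/D_ref)
      = (186.3/200) / (713.7/400)
      = 0.9315 / 1.78425 = 0.5221 = 52.21%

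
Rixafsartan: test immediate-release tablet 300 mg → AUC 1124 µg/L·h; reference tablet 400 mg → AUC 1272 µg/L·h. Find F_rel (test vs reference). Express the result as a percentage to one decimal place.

F_rel = (AUC_test/D_test) / (AUC_ref/D_ref)
      = (1124/300) / (1272/400)
      = 3.74667 / 3.18 = 1.1782 = 117.82%

F_rel = 117.8%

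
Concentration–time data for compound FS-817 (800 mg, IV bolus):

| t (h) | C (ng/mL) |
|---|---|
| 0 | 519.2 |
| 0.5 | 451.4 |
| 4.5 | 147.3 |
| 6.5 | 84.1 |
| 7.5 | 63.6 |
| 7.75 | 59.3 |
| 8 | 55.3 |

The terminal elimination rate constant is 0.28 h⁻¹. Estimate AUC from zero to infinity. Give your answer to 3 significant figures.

AUC = 1970 ng/mL·h

Trapezoidal AUC_0→8:
  [0→0.5]: (519.2+451.4)/2 × 0.5 = 242.65
  [0.5→4.5]: (451.4+147.3)/2 × 4 = 1197.4
  [4.5→6.5]: (147.3+84.1)/2 × 2 = 231.4
  [6.5→7.5]: (84.1+63.6)/2 × 1 = 73.85
  [7.5→7.75]: (63.6+59.3)/2 × 0.25 = 15.3625
  [7.75→8]: (59.3+55.3)/2 × 0.25 = 14.325
  Sum = 1774.9875 ng/mL·h
Extrapolated tail: C_last / k_e = 55.3 / 0.28 = 197.500
AUC_0→∞ = 1774.9875 + 197.500 = 1972.4875 ng/mL·h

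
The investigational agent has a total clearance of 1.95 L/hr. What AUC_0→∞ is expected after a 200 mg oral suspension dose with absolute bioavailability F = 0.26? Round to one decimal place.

AUC = 26.7 mg/L·hr

AUC_0→∞ = F × Dose / CL
        = 0.26 × 200 / 1.95 = 26.6667 mg/L·hr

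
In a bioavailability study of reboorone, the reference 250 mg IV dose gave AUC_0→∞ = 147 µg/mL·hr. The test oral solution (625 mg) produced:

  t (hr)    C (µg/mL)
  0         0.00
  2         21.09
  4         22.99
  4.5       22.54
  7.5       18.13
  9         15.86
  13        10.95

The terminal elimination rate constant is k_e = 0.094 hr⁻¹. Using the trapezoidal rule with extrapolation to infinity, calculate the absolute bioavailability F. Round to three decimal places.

F = 0.907

Trapezoidal AUC_0→13 (oral solution):
  [0→2]: (0.00+21.09)/2 × 2 = 21.09
  [2→4]: (21.09+22.99)/2 × 2 = 44.08
  [4→4.5]: (22.99+22.54)/2 × 0.5 = 11.3825
  [4.5→7.5]: (22.54+18.13)/2 × 3 = 61.005
  [7.5→9]: (18.13+15.86)/2 × 1.5 = 25.4925
  [9→13]: (15.86+10.95)/2 × 4 = 53.62
  Sum = 216.67 µg/mL·hr
Tail: C_last/k_e = 10.95/0.094 = 116.489
AUC_0→∞ (oral solution) = 216.67 + 116.489 = 333.159 µg/mL·hr
F = (AUC_ev/D_ev)/(AUC_iv/D_iv) = (333.159/625)/(147/250) = 0.5330544/0.588 = 0.9066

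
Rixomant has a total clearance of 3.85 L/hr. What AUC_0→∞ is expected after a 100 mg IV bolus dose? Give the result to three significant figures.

AUC = 26.0 mg/L·hr

AUC_0→∞ = Dose_iv / CL
        = 100 / 3.85 = 25.974 mg/L·hr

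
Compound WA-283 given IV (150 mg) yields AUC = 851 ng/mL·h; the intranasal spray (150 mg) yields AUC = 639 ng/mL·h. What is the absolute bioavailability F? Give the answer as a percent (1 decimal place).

F = (AUC_ev / D_ev) / (AUC_iv / D_iv)
  = (639/150) / (851/150)
  = 4.26 / 5.67333 = 0.7509
  = 75.09%

F = 75.1%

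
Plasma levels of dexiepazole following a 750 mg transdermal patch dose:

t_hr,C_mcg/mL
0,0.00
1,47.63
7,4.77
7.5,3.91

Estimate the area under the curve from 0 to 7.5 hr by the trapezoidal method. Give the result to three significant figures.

AUC = 183 mcg/mL·hr

Trapezoidal AUC_0→7.5:
  [0→1]: (0.00+47.63)/2 × 1 = 23.815
  [1→7]: (47.63+4.77)/2 × 6 = 157.2
  [7→7.5]: (4.77+3.91)/2 × 0.5 = 2.17
  Sum = 183.185 mcg/mL·hr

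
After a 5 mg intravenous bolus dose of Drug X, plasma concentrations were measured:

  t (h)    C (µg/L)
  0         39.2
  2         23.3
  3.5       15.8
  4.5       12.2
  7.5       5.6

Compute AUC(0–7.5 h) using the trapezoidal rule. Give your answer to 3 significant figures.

AUC = 133 µg/L·h

Trapezoidal AUC_0→7.5:
  [0→2]: (39.2+23.3)/2 × 2 = 62.5
  [2→3.5]: (23.3+15.8)/2 × 1.5 = 29.325
  [3.5→4.5]: (15.8+12.2)/2 × 1 = 14.0
  [4.5→7.5]: (12.2+5.6)/2 × 3 = 26.7
  Sum = 132.525 µg/L·h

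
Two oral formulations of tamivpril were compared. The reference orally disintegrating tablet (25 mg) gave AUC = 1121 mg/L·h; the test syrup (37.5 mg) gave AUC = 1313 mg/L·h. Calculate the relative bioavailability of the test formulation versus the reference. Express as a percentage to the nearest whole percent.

F_rel = (AUC_test/D_test) / (AUC_ref/D_ref)
      = (1313/37.5) / (1121/25)
      = 35.0133 / 44.84 = 0.7808 = 78.08%

F_rel = 78%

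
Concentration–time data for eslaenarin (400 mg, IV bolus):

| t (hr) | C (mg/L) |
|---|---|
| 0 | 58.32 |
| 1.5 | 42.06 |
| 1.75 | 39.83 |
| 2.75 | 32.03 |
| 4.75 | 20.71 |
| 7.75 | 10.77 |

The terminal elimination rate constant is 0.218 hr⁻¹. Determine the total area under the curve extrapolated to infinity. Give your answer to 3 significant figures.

Trapezoidal AUC_0→7.75:
  [0→1.5]: (58.32+42.06)/2 × 1.5 = 75.285
  [1.5→1.75]: (42.06+39.83)/2 × 0.25 = 10.23625
  [1.75→2.75]: (39.83+32.03)/2 × 1 = 35.93
  [2.75→4.75]: (32.03+20.71)/2 × 2 = 52.74
  [4.75→7.75]: (20.71+10.77)/2 × 3 = 47.22
  Sum = 221.41125 mg/L·hr
Extrapolated tail: C_last / k_e = 10.77 / 0.218 = 49.404
AUC_0→∞ = 221.41125 + 49.404 = 270.81525 mg/L·hr

AUC = 271 mg/L·hr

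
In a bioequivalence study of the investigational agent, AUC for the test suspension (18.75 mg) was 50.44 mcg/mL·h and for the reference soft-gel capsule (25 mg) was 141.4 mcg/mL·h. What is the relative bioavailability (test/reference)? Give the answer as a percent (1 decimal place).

F_rel = 47.6%

F_rel = (AUC_test/D_test) / (AUC_ref/D_ref)
      = (50.44/18.75) / (141.4/25)
      = 2.69013 / 5.656 = 0.4756 = 47.56%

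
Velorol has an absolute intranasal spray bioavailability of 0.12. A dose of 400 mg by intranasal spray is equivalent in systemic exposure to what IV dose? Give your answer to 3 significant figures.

Systemic exposure from an extravascular dose = F × D_ev, so the equivalent IV dose is F × D_ev.
D_iv = F × D_ev = 0.12 × 400 = 48 mg

D_iv = 48.0 mg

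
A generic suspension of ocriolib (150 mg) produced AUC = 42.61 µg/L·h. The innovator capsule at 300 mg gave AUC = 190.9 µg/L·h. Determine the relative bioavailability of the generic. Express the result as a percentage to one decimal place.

F_rel = 44.6%

F_rel = (AUC_test/D_test) / (AUC_ref/D_ref)
      = (42.61/150) / (190.9/300)
      = 0.284067 / 0.636333 = 0.4464 = 44.64%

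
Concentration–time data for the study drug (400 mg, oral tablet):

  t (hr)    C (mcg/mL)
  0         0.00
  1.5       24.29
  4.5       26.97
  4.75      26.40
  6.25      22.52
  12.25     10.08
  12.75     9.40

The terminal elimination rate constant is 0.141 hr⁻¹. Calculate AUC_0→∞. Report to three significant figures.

Trapezoidal AUC_0→12.75:
  [0→1.5]: (0.00+24.29)/2 × 1.5 = 18.2175
  [1.5→4.5]: (24.29+26.97)/2 × 3 = 76.89
  [4.5→4.75]: (26.97+26.40)/2 × 0.25 = 6.67125
  [4.75→6.25]: (26.40+22.52)/2 × 1.5 = 36.69
  [6.25→12.25]: (22.52+10.08)/2 × 6 = 97.8
  [12.25→12.75]: (10.08+9.40)/2 × 0.5 = 4.87
  Sum = 241.13875 mcg/mL·hr
Extrapolated tail: C_last / k_e = 9.40 / 0.141 = 66.667
AUC_0→∞ = 241.13875 + 66.667 = 307.80575 mcg/mL·hr

AUC = 308 mcg/mL·hr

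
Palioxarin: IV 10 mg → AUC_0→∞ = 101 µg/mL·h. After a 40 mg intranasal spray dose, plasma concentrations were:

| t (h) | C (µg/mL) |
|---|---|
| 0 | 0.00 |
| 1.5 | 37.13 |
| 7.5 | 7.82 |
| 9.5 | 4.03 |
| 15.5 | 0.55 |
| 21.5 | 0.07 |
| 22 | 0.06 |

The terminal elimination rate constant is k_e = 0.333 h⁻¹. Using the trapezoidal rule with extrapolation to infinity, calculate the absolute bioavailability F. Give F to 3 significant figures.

Trapezoidal AUC_0→22 (intranasal spray):
  [0→1.5]: (0.00+37.13)/2 × 1.5 = 27.8475
  [1.5→7.5]: (37.13+7.82)/2 × 6 = 134.85
  [7.5→9.5]: (7.82+4.03)/2 × 2 = 11.85
  [9.5→15.5]: (4.03+0.55)/2 × 6 = 13.74
  [15.5→21.5]: (0.55+0.07)/2 × 6 = 1.86
  [21.5→22]: (0.07+0.06)/2 × 0.5 = 0.0325
  Sum = 190.18 µg/mL·h
Tail: C_last/k_e = 0.06/0.333 = 0.180
AUC_0→∞ (intranasal spray) = 190.18 + 0.180 = 190.36 µg/mL·h
F = (AUC_ev/D_ev)/(AUC_iv/D_iv) = (190.36/40)/(101/10) = 4.759/10.1 = 0.4712

F = 0.471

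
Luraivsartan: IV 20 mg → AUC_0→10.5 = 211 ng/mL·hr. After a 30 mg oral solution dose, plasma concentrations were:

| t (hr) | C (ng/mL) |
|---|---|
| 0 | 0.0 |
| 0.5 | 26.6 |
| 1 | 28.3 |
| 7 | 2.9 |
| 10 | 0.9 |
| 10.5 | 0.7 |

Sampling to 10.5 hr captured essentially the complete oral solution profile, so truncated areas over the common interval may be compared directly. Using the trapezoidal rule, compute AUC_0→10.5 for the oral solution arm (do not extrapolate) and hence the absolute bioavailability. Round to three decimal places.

Trapezoidal AUC_0→10.5 (oral solution):
  [0→0.5]: (0.0+26.6)/2 × 0.5 = 6.65
  [0.5→1]: (26.6+28.3)/2 × 0.5 = 13.725
  [1→7]: (28.3+2.9)/2 × 6 = 93.6
  [7→10]: (2.9+0.9)/2 × 3 = 5.7
  [10→10.5]: (0.9+0.7)/2 × 0.5 = 0.4
  Sum = 120.075 ng/mL·hr
F = (AUC_ev/D_ev)/(AUC_iv/D_iv) = (120.075/30)/(211/20) = 4.0025/10.55 = 0.3794

F = 0.379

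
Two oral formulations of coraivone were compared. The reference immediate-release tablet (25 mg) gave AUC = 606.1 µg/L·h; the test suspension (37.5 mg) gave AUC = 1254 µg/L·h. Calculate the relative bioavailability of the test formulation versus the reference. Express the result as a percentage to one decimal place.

F_rel = (AUC_test/D_test) / (AUC_ref/D_ref)
      = (1254/37.5) / (606.1/25)
      = 33.44 / 24.244 = 1.3793 = 137.93%

F_rel = 137.9%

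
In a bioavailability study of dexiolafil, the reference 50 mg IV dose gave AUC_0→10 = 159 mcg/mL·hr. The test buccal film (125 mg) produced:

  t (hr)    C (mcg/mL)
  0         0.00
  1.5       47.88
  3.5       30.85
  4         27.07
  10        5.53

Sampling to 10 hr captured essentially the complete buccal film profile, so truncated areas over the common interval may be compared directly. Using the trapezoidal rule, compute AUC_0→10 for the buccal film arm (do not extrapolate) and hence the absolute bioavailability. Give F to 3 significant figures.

F = 0.571

Trapezoidal AUC_0→10 (buccal film):
  [0→1.5]: (0.00+47.88)/2 × 1.5 = 35.91
  [1.5→3.5]: (47.88+30.85)/2 × 2 = 78.73
  [3.5→4]: (30.85+27.07)/2 × 0.5 = 14.48
  [4→10]: (27.07+5.53)/2 × 6 = 97.8
  Sum = 226.92 mcg/mL·hr
F = (AUC_ev/D_ev)/(AUC_iv/D_iv) = (226.92/125)/(159/50) = 1.81536/3.18 = 0.5709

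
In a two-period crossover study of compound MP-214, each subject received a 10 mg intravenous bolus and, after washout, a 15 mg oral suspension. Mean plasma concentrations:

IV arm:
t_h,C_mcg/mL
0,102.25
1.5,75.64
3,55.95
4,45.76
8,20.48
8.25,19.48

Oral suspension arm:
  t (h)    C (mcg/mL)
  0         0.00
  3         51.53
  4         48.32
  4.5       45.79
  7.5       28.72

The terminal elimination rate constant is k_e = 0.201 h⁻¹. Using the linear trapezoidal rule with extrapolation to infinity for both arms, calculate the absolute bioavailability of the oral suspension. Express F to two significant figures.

F = 0.52

Trapezoidal AUC_0→8.25 (IV):
  [0→1.5]: (102.25+75.64)/2 × 1.5 = 133.4175
  [1.5→3]: (75.64+55.95)/2 × 1.5 = 98.6925
  [3→4]: (55.95+45.76)/2 × 1 = 50.855
  [4→8]: (45.76+20.48)/2 × 4 = 132.48
  [8→8.25]: (20.48+19.48)/2 × 0.25 = 4.995
  Sum = 420.44 mcg/mL·h
IV tail: 19.48/0.201 = 96.915; AUC_iv,0→∞ = 420.44 + 96.915 = 517.355 mcg/mL·h
Trapezoidal AUC_0→7.5 (oral suspension):
  [0→3]: (0.00+51.53)/2 × 3 = 77.295
  [3→4]: (51.53+48.32)/2 × 1 = 49.925
  [4→4.5]: (48.32+45.79)/2 × 0.5 = 23.5275
  [4.5→7.5]: (45.79+28.72)/2 × 3 = 111.765
  Sum = 262.5125 mcg/mL·h
oral suspension tail: 28.72/0.201 = 142.886; AUC_ev,0→∞ = 262.5125 + 142.886 = 405.3985 mcg/mL·h
F = (AUC_ev/D_ev)/(AUC_iv/D_iv) = (405.3985/15)/(517.355/10) = 27.0266/51.7355 = 0.5224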